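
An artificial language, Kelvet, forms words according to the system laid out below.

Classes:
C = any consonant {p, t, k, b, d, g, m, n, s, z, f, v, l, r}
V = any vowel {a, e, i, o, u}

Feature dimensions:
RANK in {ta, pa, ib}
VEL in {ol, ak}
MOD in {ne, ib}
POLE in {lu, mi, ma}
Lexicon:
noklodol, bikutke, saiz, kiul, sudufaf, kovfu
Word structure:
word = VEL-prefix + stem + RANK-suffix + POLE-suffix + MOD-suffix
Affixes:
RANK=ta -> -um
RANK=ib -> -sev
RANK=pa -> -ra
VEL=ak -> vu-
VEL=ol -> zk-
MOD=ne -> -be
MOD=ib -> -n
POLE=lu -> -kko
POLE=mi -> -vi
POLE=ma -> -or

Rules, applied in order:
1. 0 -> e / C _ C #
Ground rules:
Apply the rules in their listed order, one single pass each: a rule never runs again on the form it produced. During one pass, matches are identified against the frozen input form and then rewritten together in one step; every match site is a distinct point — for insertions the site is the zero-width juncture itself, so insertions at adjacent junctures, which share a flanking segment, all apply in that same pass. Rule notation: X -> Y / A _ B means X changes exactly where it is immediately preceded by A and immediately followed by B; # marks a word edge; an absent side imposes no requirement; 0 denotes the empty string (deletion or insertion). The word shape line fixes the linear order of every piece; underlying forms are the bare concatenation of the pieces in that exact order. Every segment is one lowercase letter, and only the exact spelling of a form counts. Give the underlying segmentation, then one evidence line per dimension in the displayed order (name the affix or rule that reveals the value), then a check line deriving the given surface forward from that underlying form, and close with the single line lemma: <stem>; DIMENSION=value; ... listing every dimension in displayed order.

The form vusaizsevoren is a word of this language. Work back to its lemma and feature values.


underlying: vu-saiz-sev-or-n
RANK=ib - signalled by the affix -sev
VEL=ak - signalled by the affix vu-
MOD=ib - signalled by the affix -n
POLE=ma - signalled by the affix -or
check: vusaizsevorn -> vusaizsevoren
lemma: saiz; RANK=ib; VEL=ak; MOD=ib; POLE=ma


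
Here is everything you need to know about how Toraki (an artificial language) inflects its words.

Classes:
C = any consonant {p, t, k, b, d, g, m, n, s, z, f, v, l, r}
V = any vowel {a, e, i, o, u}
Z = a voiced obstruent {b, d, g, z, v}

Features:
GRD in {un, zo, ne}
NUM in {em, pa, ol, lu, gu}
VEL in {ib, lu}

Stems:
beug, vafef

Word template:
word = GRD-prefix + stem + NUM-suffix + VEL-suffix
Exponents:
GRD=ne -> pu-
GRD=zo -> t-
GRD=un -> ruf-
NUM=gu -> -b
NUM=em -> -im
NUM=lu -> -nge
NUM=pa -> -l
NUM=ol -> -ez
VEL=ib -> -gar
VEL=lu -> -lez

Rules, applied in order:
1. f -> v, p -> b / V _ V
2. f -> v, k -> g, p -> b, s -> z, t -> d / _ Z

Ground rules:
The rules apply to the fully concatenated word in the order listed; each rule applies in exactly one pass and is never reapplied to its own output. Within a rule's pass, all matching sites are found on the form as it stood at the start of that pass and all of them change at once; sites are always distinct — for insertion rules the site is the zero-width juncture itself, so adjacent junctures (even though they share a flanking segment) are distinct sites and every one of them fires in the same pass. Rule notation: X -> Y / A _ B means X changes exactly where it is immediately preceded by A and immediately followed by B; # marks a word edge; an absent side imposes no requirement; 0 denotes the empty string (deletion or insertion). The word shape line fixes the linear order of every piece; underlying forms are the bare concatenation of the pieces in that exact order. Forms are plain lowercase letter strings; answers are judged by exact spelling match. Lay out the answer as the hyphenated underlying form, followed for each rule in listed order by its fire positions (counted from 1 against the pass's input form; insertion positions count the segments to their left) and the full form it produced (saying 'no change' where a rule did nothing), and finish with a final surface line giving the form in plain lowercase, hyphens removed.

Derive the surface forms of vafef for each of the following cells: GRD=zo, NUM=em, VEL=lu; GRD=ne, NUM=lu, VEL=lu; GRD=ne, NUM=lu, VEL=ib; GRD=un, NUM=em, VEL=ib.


cell GRD=zo, NUM=em, VEL=lu:
underlying: t-vafef-im-lez
1. f -> v, p -> b / V _ V: fires at position(s) 4, 6: tvavevimlez
2. f -> v, k -> g, p -> b, s -> z, t -> d / _ Z: fires at position(s) 1: dvavevimlez
surface: dvavevimlez

cell GRD=ne, NUM=lu, VEL=lu:
underlying: pu-vafef-nge-lez
1. f -> v, p -> b / V _ V: fires at position(s) 5: puvavefngelez
2. f -> v, k -> g, p -> b, s -> z, t -> d / _ Z: no change
surface: puvavefngelez

cell GRD=ne, NUM=lu, VEL=ib:
underlying: pu-vafef-nge-gar
1. f -> v, p -> b / V _ V: fires at position(s) 5: puvavefngegar
2. f -> v, k -> g, p -> b, s -> z, t -> d / _ Z: no change
surface: puvavefngegar

cell GRD=un, NUM=em, VEL=ib:
underlying: ruf-vafef-im-gar
1. f -> v, p -> b / V _ V: fires at position(s) 6, 8: rufvavevimgar
2. f -> v, k -> g, p -> b, s -> z, t -> d / _ Z: fires at position(s) 3: ruvvavevimgar
surface: ruvvavevimgar


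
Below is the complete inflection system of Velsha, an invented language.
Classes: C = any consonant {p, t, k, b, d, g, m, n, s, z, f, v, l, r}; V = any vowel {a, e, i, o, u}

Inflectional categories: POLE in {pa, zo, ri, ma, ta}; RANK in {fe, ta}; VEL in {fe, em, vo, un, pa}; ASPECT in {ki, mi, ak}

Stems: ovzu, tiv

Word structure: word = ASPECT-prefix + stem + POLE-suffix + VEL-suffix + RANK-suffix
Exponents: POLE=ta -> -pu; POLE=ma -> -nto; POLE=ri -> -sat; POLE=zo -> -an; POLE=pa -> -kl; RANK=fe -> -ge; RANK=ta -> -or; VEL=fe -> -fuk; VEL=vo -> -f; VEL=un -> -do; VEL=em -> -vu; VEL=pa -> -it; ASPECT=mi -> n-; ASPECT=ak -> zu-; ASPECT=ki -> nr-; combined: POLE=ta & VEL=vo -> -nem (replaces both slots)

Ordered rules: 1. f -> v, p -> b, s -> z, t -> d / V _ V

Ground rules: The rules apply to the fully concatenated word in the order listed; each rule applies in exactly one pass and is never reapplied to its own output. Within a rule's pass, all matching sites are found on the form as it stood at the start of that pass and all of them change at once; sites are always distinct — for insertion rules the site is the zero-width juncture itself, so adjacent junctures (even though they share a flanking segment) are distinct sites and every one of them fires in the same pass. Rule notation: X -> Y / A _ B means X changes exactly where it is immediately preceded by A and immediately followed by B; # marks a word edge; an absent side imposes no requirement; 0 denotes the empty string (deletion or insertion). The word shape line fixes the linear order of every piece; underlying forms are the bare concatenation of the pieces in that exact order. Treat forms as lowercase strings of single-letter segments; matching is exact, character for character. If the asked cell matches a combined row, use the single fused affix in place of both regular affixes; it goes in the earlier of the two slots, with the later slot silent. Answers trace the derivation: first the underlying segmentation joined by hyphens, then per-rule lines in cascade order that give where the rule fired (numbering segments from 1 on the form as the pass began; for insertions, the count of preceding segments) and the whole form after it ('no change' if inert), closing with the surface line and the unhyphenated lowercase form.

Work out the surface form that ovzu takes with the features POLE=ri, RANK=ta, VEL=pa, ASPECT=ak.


underlying: zu-ovzu-sat-it-or
1. f -> v, p -> b, s -> z, t -> d / V _ V: fires at position(s) 7, 9, 11: zuovzuzadidor
surface: zuovzuzadidor


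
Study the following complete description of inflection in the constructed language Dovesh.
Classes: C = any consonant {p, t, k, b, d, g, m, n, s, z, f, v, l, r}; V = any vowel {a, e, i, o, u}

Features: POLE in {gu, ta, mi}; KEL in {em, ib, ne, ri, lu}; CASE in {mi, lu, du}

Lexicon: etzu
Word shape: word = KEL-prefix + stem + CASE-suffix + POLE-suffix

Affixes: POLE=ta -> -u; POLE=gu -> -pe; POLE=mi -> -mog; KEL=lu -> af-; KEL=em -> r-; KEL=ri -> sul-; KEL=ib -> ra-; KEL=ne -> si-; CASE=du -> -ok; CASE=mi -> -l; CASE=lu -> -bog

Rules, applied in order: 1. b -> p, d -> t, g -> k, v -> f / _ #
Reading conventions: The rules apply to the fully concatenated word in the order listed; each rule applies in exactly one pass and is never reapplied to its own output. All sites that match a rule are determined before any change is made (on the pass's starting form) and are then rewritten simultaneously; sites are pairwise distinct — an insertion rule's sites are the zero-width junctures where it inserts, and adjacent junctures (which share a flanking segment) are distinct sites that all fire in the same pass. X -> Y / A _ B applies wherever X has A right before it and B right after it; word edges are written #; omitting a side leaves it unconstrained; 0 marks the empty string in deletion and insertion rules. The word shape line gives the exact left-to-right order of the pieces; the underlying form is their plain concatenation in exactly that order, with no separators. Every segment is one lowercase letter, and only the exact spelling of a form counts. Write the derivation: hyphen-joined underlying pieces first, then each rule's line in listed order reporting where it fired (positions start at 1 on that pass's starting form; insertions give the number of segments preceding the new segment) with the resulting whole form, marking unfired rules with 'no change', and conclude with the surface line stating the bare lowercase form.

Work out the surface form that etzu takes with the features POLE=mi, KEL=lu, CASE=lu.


underlying: af-etzu-bog-mog
1. b -> p, d -> t, g -> k, v -> f / _ #: fires at position(s) 12: afetzubogmok
surface: afetzubogmok


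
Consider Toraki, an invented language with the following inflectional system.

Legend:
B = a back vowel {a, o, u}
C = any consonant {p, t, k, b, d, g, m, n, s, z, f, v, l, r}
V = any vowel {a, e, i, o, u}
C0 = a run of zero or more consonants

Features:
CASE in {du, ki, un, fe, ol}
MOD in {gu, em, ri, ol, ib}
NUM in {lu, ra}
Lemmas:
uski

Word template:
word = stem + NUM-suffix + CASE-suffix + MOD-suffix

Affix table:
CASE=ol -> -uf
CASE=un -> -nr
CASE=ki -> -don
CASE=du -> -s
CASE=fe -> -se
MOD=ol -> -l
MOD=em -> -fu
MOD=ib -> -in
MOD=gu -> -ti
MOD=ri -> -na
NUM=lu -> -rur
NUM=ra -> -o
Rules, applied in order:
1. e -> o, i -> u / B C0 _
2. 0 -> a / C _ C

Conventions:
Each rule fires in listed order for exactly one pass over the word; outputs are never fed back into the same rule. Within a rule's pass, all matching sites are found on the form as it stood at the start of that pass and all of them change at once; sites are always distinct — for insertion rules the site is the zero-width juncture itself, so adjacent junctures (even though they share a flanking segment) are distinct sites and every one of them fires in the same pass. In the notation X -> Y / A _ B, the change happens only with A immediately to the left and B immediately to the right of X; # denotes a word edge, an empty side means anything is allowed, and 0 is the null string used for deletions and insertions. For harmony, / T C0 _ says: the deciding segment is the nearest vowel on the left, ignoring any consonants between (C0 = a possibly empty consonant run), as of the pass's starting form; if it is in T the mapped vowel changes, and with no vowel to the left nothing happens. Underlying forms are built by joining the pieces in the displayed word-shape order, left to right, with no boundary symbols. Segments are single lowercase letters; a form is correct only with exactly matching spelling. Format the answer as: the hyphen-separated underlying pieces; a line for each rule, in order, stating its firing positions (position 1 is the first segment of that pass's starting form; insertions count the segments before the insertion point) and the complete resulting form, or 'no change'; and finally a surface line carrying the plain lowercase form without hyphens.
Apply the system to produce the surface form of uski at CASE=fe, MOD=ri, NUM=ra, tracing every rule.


underlying: uski-o-se-na
1. e -> o, i -> u / B C0 _: fires at position(s) 4, 7: uskuosona
2. 0 -> a / C _ C: inserts after position(s) 2: usakuosona
surface: usakuosona


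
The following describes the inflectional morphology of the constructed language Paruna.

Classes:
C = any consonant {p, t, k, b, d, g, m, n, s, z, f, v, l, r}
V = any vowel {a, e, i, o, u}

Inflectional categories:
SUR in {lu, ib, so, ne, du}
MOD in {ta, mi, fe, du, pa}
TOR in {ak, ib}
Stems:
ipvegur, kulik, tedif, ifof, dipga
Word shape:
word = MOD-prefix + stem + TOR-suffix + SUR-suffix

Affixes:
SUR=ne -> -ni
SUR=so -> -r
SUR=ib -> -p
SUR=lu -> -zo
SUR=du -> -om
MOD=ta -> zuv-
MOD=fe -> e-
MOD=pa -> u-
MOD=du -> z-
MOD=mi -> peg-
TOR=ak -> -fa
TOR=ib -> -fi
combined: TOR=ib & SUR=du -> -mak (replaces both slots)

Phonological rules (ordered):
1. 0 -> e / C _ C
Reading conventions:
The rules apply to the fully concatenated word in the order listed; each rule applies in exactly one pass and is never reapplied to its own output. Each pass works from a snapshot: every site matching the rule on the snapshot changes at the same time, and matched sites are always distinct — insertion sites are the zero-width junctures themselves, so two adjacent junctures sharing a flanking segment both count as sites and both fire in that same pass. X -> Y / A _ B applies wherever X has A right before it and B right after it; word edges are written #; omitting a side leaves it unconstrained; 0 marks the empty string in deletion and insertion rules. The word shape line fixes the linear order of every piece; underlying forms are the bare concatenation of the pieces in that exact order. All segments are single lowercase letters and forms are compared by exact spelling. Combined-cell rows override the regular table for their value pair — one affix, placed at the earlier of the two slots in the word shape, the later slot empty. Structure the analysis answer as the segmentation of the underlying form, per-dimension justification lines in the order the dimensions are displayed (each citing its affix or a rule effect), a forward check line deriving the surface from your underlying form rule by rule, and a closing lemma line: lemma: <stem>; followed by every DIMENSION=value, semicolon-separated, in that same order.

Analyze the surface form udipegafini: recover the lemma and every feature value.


underlying: u-dipga-fi-ni
SUR=ne - signalled by the affix -ni
MOD=pa - signalled by the affix u-
TOR=ib - signalled by the affix -fi
check: udipgafini -> udipegafini
lemma: dipga; SUR=ne; MOD=pa; TOR=ib


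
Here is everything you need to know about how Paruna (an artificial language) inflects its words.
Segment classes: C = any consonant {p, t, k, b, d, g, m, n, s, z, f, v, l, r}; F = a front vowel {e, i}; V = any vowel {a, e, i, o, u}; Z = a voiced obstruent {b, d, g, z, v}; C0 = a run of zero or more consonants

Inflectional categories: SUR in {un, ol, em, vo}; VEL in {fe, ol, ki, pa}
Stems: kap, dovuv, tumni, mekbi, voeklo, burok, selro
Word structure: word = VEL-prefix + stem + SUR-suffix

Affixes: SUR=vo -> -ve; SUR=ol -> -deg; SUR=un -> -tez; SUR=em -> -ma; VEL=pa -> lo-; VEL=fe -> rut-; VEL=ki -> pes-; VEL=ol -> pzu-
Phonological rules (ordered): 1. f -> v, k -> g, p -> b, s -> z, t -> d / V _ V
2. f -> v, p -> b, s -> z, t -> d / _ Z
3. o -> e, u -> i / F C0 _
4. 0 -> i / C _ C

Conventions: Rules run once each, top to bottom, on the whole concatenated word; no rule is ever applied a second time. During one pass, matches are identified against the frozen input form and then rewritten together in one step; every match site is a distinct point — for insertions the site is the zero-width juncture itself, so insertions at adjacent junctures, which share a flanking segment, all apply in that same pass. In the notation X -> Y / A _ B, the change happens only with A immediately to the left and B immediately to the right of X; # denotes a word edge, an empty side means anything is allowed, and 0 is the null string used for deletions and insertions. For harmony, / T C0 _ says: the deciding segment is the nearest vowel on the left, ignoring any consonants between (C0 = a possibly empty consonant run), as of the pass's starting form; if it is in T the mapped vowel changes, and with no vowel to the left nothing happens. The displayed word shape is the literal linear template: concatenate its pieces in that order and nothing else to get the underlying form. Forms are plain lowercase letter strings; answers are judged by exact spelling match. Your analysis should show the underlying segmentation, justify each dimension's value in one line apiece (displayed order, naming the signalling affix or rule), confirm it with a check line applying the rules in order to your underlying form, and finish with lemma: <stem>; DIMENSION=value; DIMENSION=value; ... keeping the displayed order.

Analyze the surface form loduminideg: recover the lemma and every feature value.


underlying: lo-tumni-deg
SUR=ol - signalled by the affix -deg
VEL=pa - signalled by the affix lo-
check: lotumnideg -> lodumnideg -> lodumnideg -> lodumnideg -> loduminideg
lemma: tumni; SUR=ol; VEL=pa


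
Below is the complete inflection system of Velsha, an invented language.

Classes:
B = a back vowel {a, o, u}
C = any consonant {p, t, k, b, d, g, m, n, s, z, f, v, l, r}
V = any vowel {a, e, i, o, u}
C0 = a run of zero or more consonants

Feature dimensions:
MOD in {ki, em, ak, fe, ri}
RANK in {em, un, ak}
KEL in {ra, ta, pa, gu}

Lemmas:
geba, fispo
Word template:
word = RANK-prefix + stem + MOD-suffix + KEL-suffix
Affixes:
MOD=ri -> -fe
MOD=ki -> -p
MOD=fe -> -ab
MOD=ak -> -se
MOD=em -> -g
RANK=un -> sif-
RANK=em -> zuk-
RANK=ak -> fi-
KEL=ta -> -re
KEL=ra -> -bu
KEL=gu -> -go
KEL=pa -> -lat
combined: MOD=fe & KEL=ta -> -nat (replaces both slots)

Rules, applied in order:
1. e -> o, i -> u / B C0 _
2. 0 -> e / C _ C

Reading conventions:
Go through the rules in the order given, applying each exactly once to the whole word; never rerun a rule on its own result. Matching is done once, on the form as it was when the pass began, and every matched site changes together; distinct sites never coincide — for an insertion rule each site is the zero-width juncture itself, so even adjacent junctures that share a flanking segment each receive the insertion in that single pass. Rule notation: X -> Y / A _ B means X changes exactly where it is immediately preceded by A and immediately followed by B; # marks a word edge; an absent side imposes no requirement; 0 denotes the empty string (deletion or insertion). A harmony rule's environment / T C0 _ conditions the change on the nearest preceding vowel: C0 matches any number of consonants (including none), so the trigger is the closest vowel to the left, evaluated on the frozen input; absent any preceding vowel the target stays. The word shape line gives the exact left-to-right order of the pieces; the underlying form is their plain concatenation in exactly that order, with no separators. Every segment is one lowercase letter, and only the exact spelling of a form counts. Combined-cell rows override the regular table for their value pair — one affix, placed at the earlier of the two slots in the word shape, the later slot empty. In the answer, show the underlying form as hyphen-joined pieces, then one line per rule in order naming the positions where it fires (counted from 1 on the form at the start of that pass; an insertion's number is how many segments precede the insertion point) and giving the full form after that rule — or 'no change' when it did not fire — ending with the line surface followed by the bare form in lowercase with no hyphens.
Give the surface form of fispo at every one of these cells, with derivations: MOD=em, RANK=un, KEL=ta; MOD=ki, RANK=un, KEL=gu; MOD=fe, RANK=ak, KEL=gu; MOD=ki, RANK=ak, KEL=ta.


cell MOD=em, RANK=un, KEL=ta:
underlying: sif-fispo-g-re
1. e -> o, i -> u / B C0 _: fires at position(s) 11: siffispogro
2. 0 -> e / C _ C: inserts after position(s) 3, 6, 9: sifefisepogero
surface: sifefisepogero

cell MOD=ki, RANK=un, KEL=gu:
underlying: sif-fispo-p-go
1. e -> o, i -> u / B C0 _: no change
2. 0 -> e / C _ C: inserts after position(s) 3, 6, 9: sifefisepopego
surface: sifefisepopego

cell MOD=fe, RANK=ak, KEL=gu:
underlying: fi-fispo-ab-go
1. e -> o, i -> u / B C0 _: no change
2. 0 -> e / C _ C: inserts after position(s) 5, 9: fifisepoabego
surface: fifisepoabego

cell MOD=ki, RANK=ak, KEL=ta:
underlying: fi-fispo-p-re
1. e -> o, i -> u / B C0 _: fires at position(s) 10: fifispopro
2. 0 -> e / C _ C: inserts after position(s) 5, 8: fifisepopero
surface: fifisepopero


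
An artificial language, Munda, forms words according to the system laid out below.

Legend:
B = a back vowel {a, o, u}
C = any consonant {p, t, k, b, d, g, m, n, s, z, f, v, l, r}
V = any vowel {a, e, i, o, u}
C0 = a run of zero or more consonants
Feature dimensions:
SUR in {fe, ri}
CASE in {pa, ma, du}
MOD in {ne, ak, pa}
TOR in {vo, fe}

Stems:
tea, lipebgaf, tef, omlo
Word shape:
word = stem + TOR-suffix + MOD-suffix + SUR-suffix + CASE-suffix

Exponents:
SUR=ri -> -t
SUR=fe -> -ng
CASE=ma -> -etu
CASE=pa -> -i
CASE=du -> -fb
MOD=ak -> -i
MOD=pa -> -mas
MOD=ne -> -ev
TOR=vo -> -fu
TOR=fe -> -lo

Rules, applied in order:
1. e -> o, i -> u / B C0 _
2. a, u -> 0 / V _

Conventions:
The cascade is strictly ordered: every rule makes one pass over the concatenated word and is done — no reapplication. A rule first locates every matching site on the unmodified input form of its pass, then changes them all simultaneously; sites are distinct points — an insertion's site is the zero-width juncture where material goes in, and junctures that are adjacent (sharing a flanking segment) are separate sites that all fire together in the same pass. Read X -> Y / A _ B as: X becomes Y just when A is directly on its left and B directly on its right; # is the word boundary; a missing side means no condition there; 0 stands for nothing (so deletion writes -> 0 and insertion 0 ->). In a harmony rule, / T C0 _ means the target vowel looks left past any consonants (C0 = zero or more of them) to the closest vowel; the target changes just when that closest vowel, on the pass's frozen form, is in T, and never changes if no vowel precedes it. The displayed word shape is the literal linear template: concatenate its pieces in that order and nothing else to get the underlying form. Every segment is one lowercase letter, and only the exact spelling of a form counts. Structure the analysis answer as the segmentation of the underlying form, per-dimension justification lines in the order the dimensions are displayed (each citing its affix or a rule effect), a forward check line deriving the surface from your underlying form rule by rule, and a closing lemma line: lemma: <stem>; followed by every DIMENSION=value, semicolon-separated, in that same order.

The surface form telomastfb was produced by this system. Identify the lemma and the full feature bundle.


underlying: tea-lo-mas-t-fb
SUR=ri - signalled by the affix -t
CASE=du - signalled by the affix -fb
MOD=pa - signalled by the affix -mas
TOR=fe - signalled by the affix -lo
check: tealomastfb -> tealomastfb -> telomastfb
lemma: tea; SUR=ri; CASE=du; MOD=pa; TOR=fe


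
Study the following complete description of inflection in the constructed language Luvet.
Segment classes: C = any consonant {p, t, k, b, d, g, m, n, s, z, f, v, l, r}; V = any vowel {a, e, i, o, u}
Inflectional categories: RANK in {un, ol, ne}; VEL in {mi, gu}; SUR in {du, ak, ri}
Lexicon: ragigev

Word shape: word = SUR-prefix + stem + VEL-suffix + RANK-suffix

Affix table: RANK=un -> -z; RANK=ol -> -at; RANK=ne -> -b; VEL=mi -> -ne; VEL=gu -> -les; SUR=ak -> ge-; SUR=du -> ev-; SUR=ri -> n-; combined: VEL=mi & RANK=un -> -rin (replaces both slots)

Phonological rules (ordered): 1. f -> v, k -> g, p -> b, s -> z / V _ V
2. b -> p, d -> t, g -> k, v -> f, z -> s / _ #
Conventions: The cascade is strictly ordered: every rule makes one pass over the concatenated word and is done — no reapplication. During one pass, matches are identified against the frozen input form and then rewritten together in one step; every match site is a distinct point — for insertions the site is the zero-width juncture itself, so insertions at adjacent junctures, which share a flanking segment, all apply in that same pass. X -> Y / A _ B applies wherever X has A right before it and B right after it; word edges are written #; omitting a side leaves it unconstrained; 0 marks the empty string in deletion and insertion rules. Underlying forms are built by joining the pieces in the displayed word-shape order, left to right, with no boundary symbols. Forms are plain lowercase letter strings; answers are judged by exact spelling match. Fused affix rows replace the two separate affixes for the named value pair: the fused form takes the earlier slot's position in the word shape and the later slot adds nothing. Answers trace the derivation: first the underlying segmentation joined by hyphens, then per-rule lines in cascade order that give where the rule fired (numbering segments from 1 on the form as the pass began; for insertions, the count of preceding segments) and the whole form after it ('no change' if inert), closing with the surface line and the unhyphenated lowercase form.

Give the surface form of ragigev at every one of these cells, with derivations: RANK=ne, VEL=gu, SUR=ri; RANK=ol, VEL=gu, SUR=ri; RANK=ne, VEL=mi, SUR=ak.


cell RANK=ne, VEL=gu, SUR=ri:
underlying: n-ragigev-les-b
1. f -> v, k -> g, p -> b, s -> z / V _ V: no change
2. b -> p, d -> t, g -> k, v -> f, z -> s / _ #: fires at position(s) 12: nragigevlesp
surface: nragigevlesp

cell RANK=ol, VEL=gu, SUR=ri:
underlying: n-ragigev-les-at
1. f -> v, k -> g, p -> b, s -> z / V _ V: fires at position(s) 11: nragigevlezat
2. b -> p, d -> t, g -> k, v -> f, z -> s / _ #: no change
surface: nragigevlezat

cell RANK=ne, VEL=mi, SUR=ak:
underlying: ge-ragigev-ne-b
1. f -> v, k -> g, p -> b, s -> z / V _ V: no change
2. b -> p, d -> t, g -> k, v -> f, z -> s / _ #: fires at position(s) 12: geragigevnep
surface: geragigevnep


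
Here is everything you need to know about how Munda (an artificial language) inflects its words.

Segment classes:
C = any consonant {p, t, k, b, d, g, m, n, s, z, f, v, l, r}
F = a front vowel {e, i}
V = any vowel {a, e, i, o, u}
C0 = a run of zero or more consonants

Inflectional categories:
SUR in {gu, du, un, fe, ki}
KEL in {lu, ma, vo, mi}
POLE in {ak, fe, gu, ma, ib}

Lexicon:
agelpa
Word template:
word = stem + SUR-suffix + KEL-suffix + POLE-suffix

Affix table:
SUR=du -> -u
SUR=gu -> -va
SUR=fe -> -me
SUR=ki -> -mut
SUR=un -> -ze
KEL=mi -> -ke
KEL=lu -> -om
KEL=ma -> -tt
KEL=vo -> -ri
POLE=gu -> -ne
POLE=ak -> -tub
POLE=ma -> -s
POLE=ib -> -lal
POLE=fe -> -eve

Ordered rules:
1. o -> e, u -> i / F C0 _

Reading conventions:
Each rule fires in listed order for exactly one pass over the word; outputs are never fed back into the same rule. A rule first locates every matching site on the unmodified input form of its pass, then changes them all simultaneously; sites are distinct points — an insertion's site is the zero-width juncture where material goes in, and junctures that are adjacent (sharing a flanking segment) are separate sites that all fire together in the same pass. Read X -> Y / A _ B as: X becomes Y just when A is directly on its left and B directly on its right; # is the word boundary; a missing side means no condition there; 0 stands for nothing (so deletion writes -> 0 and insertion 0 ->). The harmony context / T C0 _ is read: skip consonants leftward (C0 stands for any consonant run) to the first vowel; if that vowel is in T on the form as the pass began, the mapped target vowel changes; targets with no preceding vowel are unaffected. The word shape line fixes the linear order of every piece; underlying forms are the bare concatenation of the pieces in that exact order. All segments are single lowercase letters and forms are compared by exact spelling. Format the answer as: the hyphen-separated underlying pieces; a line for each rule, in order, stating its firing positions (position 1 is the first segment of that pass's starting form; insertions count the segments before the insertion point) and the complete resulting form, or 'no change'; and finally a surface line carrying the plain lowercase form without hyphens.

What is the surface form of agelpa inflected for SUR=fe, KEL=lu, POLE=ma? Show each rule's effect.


underlying: agelpa-me-om-s
1. o -> e, u -> i / F C0 _: fires at position(s) 9: agelpameems
surface: agelpameems


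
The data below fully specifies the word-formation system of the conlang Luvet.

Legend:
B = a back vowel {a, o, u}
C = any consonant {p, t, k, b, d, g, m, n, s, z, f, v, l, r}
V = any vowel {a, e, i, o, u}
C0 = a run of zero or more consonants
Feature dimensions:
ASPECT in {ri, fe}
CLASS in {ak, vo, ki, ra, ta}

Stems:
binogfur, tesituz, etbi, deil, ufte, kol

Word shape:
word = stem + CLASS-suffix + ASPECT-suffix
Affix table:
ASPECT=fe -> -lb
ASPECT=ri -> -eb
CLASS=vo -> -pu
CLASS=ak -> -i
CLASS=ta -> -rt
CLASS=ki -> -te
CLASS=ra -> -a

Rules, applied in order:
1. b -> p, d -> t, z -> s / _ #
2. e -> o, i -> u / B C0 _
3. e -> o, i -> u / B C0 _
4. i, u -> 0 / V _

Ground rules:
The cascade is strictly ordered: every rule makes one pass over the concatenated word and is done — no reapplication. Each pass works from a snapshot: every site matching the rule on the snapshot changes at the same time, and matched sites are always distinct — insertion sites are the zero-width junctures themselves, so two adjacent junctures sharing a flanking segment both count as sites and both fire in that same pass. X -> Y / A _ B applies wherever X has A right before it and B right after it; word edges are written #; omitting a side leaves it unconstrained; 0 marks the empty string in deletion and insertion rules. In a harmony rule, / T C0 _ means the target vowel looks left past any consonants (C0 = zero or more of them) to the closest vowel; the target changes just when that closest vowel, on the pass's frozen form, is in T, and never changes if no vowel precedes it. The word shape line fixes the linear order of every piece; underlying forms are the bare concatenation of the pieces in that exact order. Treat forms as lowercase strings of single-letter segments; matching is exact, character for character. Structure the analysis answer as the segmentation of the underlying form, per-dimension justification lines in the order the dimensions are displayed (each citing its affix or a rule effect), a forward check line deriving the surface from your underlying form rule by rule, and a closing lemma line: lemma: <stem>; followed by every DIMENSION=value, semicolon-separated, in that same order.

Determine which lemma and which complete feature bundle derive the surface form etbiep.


underlying: etbi-i-eb
ASPECT=ri - signalled by the affix -eb
CLASS=ak - signalled by the affix -i
check: etbiieb -> etbiiep -> etbiiep -> etbiiep -> etbiep
lemma: etbi; ASPECT=ri; CLASS=ak


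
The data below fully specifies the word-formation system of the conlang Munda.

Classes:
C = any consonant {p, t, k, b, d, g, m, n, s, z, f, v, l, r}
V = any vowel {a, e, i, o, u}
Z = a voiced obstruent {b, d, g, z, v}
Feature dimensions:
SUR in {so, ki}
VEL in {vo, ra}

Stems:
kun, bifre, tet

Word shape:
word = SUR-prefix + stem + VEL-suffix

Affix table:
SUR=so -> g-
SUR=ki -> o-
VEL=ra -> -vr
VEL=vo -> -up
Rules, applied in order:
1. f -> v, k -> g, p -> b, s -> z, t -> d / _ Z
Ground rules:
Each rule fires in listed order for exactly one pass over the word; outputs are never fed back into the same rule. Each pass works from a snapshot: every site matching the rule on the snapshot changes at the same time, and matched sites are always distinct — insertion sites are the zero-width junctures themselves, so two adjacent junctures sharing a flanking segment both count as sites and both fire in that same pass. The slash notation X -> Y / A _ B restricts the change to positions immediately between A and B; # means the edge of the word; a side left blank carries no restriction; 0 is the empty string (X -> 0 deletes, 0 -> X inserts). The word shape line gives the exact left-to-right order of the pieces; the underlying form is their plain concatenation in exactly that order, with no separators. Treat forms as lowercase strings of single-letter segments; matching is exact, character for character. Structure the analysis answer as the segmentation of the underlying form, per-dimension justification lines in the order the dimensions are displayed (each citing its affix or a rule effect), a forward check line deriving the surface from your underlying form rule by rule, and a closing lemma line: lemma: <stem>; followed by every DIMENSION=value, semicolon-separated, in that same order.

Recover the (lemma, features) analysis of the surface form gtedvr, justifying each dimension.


underlying: g-tet-vr
SUR=so - signalled by the affix g-
VEL=ra - signalled by the affix -vr
check: gtetvr -> gtedvr
lemma: tet; SUR=so; VEL=ra


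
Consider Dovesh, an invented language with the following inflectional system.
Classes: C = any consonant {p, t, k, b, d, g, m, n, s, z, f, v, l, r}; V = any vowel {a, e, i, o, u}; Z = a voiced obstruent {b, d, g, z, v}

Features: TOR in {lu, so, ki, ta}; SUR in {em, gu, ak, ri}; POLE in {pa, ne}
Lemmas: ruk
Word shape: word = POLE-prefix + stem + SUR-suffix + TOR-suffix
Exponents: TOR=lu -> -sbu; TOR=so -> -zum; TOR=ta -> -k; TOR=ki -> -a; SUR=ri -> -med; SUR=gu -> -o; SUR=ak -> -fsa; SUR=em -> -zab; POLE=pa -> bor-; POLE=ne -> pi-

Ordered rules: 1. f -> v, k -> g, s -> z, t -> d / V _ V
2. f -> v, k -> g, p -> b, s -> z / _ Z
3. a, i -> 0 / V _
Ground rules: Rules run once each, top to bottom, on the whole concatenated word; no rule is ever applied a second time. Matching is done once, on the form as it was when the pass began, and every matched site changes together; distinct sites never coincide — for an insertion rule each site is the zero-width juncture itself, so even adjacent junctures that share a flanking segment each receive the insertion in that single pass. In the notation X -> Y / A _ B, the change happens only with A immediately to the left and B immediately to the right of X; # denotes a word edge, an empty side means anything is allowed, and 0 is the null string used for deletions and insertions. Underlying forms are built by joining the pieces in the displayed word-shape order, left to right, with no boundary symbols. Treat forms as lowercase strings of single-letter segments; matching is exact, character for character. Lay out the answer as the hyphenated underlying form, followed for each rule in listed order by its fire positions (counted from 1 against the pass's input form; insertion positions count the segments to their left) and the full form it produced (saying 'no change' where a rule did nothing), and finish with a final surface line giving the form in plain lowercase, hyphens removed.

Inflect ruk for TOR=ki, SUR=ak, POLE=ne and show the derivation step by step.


underlying: pi-ruk-fsa-a
1. f -> v, k -> g, s -> z, t -> d / V _ V: no change
2. f -> v, k -> g, p -> b, s -> z / _ Z: no change
3. a, i -> 0 / V _: fires at position(s) 9: pirukfsa
surface: pirukfsa


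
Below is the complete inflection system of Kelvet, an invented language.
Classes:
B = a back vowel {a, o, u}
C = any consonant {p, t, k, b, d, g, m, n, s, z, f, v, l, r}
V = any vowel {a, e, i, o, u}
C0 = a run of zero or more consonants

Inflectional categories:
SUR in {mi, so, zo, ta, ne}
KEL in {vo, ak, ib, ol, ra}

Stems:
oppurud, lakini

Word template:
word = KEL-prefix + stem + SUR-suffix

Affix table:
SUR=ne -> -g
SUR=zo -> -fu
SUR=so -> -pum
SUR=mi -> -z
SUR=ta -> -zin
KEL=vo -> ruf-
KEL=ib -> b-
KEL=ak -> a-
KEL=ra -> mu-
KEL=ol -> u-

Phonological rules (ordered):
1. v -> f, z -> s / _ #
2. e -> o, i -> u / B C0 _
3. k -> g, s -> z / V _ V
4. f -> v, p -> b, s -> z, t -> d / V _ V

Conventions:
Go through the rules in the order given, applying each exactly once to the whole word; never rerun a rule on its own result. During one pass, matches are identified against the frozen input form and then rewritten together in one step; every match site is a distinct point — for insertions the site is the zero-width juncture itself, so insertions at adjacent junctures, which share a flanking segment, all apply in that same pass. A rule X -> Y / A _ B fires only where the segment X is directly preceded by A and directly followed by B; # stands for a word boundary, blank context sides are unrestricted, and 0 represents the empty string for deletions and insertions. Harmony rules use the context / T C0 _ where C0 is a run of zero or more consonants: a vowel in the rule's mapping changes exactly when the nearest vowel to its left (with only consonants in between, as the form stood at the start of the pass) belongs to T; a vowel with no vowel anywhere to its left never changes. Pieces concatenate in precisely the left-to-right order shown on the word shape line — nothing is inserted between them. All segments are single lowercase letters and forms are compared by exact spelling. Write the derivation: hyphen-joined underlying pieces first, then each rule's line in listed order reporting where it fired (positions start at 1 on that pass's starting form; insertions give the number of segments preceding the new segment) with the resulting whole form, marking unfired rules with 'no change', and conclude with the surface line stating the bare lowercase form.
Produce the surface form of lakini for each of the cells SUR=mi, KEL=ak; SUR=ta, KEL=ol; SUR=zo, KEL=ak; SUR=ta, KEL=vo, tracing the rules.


cell SUR=mi, KEL=ak:
underlying: a-lakini-z
1. v -> f, z -> s / _ #: fires at position(s) 8: alakinis
2. e -> o, i -> u / B C0 _: fires at position(s) 5: alakunis
3. k -> g, s -> z / V _ V: fires at position(s) 4: alagunis
4. f -> v, p -> b, s -> z, t -> d / V _ V: no change
surface: alagunis

cell SUR=ta, KEL=ol:
underlying: u-lakini-zin
1. v -> f, z -> s / _ #: no change
2. e -> o, i -> u / B C0 _: fires at position(s) 5: ulakunizin
3. k -> g, s -> z / V _ V: fires at position(s) 4: ulagunizin
4. f -> v, p -> b, s -> z, t -> d / V _ V: no change
surface: ulagunizin

cell SUR=zo, KEL=ak:
underlying: a-lakini-fu
1. v -> f, z -> s / _ #: no change
2. e -> o, i -> u / B C0 _: fires at position(s) 5: alakunifu
3. k -> g, s -> z / V _ V: fires at position(s) 4: alagunifu
4. f -> v, p -> b, s -> z, t -> d / V _ V: fires at position(s) 8: alagunivu
surface: alagunivu

cell SUR=ta, KEL=vo:
underlying: ruf-lakini-zin
1. v -> f, z -> s / _ #: no change
2. e -> o, i -> u / B C0 _: fires at position(s) 7: ruflakunizin
3. k -> g, s -> z / V _ V: fires at position(s) 6: ruflagunizin
4. f -> v, p -> b, s -> z, t -> d / V _ V: no change
surface: ruflagunizin


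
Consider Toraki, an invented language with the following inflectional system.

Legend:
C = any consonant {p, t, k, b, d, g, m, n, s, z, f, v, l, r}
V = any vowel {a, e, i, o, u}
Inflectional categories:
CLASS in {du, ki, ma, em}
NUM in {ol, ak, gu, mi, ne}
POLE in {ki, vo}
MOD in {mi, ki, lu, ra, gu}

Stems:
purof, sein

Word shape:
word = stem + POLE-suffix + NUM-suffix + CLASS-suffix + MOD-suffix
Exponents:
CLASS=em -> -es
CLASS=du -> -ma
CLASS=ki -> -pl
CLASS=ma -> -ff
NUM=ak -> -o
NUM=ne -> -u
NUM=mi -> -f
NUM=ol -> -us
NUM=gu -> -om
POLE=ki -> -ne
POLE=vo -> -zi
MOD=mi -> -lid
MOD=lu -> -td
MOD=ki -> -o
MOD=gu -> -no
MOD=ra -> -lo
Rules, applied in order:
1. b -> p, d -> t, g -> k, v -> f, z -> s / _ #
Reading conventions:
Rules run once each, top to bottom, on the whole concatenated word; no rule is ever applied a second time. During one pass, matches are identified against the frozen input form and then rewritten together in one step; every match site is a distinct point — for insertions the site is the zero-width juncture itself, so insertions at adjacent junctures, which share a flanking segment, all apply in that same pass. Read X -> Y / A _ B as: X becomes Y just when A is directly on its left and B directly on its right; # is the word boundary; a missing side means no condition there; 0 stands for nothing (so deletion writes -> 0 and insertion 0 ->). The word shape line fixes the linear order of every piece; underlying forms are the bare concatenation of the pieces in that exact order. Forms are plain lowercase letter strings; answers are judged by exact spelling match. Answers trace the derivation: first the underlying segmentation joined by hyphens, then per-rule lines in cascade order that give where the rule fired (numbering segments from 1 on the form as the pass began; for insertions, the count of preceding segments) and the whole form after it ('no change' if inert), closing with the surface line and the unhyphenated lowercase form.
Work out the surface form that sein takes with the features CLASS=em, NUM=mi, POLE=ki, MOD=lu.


underlying: sein-ne-f-es-td
1. b -> p, d -> t, g -> k, v -> f, z -> s / _ #: fires at position(s) 11: seinnefestt
surface: seinnefestt
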